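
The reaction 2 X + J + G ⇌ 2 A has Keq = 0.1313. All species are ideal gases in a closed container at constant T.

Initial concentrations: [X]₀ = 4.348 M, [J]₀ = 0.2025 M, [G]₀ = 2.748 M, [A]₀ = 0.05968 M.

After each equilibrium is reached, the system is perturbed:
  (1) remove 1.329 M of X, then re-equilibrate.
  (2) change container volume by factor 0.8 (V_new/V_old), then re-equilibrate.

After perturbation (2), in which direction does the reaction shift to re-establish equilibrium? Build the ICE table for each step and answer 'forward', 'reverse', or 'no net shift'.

Q₀ = 3.3856e-04 vs Keq = 0.1313 ⇒ Q<K, forward
Step 1:
                  X         J         G         A
  I           4.348    0.2025     2.748   0.05968
  C         -0.3447   -0.1723   -0.1723    0.3447
  E           4.003   0.03017     2.576    0.4043
  solve Keq expr → x = 0.1723; check Q = 0.1313
Then remove 1.329 M of X.
Step 2:
                  X         J         G         A
  I           2.674   0.03017     2.576    0.4043
  C         0.04323   0.02161   0.02161  -0.04323
  E           2.718   0.05178     2.597    0.3611
  solve Keq expr → x = -0.02161; check Q = 0.1313
Then change container volume by factor 0.8 (V_new/V_old).
Step 3:
                  X         J         G         A
  I           3.397   0.06472     3.247    0.4514
  C         -0.0321  -0.01605  -0.01605    0.0321
  E           3.365   0.04868     3.231    0.4835
  solve Keq expr → x = 0.01605; check Q = 0.1313

Direction: forward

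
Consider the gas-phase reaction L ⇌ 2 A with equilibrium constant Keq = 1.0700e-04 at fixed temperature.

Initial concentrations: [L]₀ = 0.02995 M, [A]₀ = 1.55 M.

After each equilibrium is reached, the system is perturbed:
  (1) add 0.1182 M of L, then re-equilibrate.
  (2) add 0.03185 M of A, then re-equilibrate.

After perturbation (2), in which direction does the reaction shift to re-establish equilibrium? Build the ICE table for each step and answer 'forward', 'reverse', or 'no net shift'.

Direction: reverse

Q₀ = 80.22 vs Keq = 1.0700e-04 ⇒ Q>K, reverse
Step 1:
                    L           A
  init        0.02995        1.55
  Δ            0.7704      -1.541
  eq           0.8003    0.009254
  solve Keq expr → x = -0.7704; check Q = 1.0700e-04
Then add 0.1182 M of L.
Step 2:
                    L           A
  init         0.9185    0.009254
  Δ       -3.2903e-04  6.5806e-04
  eq           0.9182    0.009912
  solve Keq expr → x = 3.2903e-04; check Q = 1.0700e-04
Then add 0.03185 M of A.
Step 3:
                    L           A
  init         0.9182     0.04176
  Δ           0.01588    -0.03176
  eq           0.9341    0.009997
  solve Keq expr → x = -0.01588; check Q = 1.0700e-04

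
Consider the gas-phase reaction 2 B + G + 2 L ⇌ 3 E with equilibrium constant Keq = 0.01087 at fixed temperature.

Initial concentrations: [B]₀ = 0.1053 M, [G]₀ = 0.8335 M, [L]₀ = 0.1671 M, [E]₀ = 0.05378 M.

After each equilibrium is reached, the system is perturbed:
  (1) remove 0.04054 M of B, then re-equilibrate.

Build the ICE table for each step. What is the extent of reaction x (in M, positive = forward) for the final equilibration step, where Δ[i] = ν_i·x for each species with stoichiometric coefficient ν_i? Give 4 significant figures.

Q₀ = 0.6028 vs Keq = 0.01087 ⇒ Q>K, reverse
Step 1:
                   B          G          L          E
  init        0.1053     0.8335     0.1671    0.05378
  Δ          0.02401      0.012    0.02401   -0.03601
  eq          0.1293     0.8455     0.1911    0.01777
  solve Keq expr → x = -0.012; check Q = 0.01087
Then remove 0.04054 M of B.
Step 2:
                   B          G          L          E
  init       0.08877     0.8455     0.1911    0.01777
  Δ         0.002381   0.001191   0.002381  -0.003572
  eq         0.09115     0.8467     0.1935     0.0142
  solve Keq expr → x = -0.001191; check Q = 0.01087

x = -0.001191 M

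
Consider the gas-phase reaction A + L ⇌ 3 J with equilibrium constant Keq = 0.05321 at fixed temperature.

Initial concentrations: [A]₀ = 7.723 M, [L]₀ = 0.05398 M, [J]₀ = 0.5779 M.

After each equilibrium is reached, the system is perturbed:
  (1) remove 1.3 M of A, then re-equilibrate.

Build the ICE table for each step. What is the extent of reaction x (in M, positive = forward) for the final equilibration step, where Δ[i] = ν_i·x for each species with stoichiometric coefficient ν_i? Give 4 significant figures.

x = -0.005542 M

Q₀ = 0.463 vs Keq = 0.05321 ⇒ Q>K, reverse
Step 1:
                  A         L         J
  I           7.723   0.05398    0.5779
  C         0.06902   0.06902   -0.2071
  E           7.792     0.123    0.3708
  solve Keq expr → x = -0.06902; check Q = 0.05321
Then remove 1.3 M of A.
Step 2:
                  A         L         J
  I           6.492     0.123    0.3708
  C        0.005542  0.005542  -0.01663
  E           6.498    0.1285    0.3542
  solve Keq expr → x = -0.005542; check Q = 0.05321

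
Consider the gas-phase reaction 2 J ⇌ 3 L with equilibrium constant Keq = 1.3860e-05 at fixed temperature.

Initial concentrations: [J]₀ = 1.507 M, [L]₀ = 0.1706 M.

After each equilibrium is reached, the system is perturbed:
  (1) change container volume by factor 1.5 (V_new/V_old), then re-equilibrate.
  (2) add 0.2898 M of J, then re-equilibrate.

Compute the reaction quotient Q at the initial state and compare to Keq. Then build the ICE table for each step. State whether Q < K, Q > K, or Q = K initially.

Q₀ = 0.002186 vs Keq = 1.3860e-05 ⇒ Q>K, reverse
Step 1:
                    J           L
  init          1.507      0.1706
  Δ           0.09184     -0.1378
  eq            1.599     0.03284
  solve Keq expr → x = -0.04592; check Q = 1.3860e-05
Then change container volume by factor 1.5 (V_new/V_old).
Step 2:
                    J           L
  init          1.066      0.0219
  Δ         -0.002091    0.003136
  eq            1.064     0.02503
  solve Keq expr → x = 0.001045; check Q = 1.3860e-05
Then add 0.2898 M of J.
Step 3:
                    J           L
  init          1.354     0.02503
  Δ          -0.00288     0.00432
  eq            1.351     0.02935
  solve Keq expr → x = 0.00144; check Q = 1.3860e-05

Q₀ = 0.002186; Q > K (proceeds reverse)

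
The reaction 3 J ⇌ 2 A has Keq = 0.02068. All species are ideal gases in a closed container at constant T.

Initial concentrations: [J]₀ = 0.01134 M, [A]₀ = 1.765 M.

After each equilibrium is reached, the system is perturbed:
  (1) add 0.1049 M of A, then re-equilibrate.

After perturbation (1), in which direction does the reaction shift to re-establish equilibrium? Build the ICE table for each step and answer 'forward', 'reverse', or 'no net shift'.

Q₀ = 2.1362e+06 vs Keq = 0.02068 ⇒ Q>K, reverse
Step 1:
                  J         A
  Initial   0.01134     1.765
  Change      2.022    -1.348
  Equil       2.033     0.417
  solve Keq expr → x = -0.674; check Q = 0.02068
Then add 0.1049 M of A.
Step 2:
                  J         A
  Initial     2.033    0.5219
  Change     0.1072  -0.07149
  Equil       2.141    0.4504
  solve Keq expr → x = -0.03574; check Q = 0.02068

Direction: reverse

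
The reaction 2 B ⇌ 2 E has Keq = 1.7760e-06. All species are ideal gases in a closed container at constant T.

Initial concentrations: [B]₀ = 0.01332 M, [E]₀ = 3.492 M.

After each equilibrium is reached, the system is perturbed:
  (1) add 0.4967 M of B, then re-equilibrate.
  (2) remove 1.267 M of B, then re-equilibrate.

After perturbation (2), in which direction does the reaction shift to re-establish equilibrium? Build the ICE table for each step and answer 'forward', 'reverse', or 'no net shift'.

Q₀ = 6.8729e+04 vs Keq = 1.7760e-06 ⇒ Q>K, reverse
Step 1:
                  B         E
  I         0.01332     3.492
  C           3.487    -3.487
  E           3.501  0.004665
  solve Keq expr → x = -1.744; check Q = 1.7760e-06
Then add 0.4967 M of B.
Step 2:
                  B         E
  I           3.997  0.004665
  C       -6.6105e-04 6.6105e-04
  E           3.997  0.005326
  solve Keq expr → x = 3.3053e-04; check Q = 1.7760e-06
Then remove 1.267 M of B.
Step 3:
                  B         E
  I            2.73  0.005326
  C        0.001686 -0.001686
  E           2.731   0.00364
  solve Keq expr → x = -8.4312e-04; check Q = 1.7760e-06

Direction: reverse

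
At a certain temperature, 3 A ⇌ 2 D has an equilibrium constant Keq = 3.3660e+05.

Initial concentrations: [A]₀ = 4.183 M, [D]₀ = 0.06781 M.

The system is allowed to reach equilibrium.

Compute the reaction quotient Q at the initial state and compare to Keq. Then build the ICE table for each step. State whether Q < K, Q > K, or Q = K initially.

Q₀ = 6.2824e-05; Q < K (proceeds forward)

Q₀ = 6.2824e-05 vs Keq = 3.3660e+05 ⇒ Q<K, forward
Step 1:
                  A         D
  I           4.183   0.06781
  C          -4.154     2.769
  E         0.02881     2.837
  solve Keq expr → x = 1.385; check Q = 3.3660e+05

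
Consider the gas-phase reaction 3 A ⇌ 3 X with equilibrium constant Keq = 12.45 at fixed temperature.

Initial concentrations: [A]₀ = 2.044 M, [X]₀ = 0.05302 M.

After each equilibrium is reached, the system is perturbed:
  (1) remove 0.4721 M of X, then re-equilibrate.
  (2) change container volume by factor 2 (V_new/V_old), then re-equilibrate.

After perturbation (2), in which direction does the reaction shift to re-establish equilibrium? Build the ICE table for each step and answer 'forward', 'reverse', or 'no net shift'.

Q₀ = 1.7453e-05 vs Keq = 12.45 ⇒ Q<K, forward
Step 1:
                  A         X
  Initial     2.044   0.05302
  Change     -1.412     1.412
  Equil      0.6321     1.465
  solve Keq expr → x = 0.4706; check Q = 12.45
Then remove 0.4721 M of X.
Step 2:
                  A         X
  Initial    0.6321    0.9928
  Change    -0.1423    0.1423
  Equil      0.4898     1.135
  solve Keq expr → x = 0.04743; check Q = 12.45
Then change container volume by factor 2 (V_new/V_old).
Step 3:
                  A         X
  Initial    0.2449    0.5676
  Change          0         0
  Equil      0.2449    0.5676
  solve Keq expr → x = 0; check Q = 12.45

Direction: no net shift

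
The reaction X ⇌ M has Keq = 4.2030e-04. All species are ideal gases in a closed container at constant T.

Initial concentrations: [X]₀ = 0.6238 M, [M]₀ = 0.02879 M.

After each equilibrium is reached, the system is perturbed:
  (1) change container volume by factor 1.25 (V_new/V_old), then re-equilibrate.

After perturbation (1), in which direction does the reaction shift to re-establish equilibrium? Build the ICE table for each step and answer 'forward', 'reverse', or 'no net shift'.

Q₀ = 0.04615 vs Keq = 4.2030e-04 ⇒ Q>K, reverse
Step 1:
                   X          M
  init        0.6238    0.02879
  Δ          0.02852   -0.02852
  eq          0.6523 2.7417e-04
  solve Keq expr → x = -0.02852; check Q = 4.2030e-04
Then change container volume by factor 1.25 (V_new/V_old).
Step 2:
                   X          M
  init        0.5219 2.1933e-04
  Δ                0          0
  eq          0.5219 2.1933e-04
  solve Keq expr → x = 0; check Q = 4.2030e-04

Direction: no net shift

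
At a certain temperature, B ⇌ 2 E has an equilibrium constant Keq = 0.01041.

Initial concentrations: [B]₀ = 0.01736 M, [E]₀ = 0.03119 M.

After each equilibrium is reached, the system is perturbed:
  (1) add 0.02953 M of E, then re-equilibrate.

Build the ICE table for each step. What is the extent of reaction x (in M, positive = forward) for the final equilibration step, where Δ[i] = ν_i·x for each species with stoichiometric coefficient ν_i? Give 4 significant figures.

Q₀ = 0.05604 vs Keq = 0.01041 ⇒ Q>K, reverse
Step 1:
                    B           E
  init        0.01736     0.03119
  Δ          0.007544    -0.01509
  eq           0.0249      0.0161
  solve Keq expr → x = -0.007544; check Q = 0.01041
Then add 0.02953 M of E.
Step 2:
                    B           E
  init         0.0249     0.04563
  Δ            0.0129    -0.02579
  eq           0.0378     0.01984
  solve Keq expr → x = -0.0129; check Q = 0.01041

x = -0.0129 M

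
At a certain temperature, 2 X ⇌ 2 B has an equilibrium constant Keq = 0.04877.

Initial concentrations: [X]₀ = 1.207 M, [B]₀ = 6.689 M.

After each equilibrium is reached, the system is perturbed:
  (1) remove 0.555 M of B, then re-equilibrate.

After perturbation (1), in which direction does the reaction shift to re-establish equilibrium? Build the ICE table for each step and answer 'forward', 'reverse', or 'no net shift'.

Direction: forward

Q₀ = 30.71 vs Keq = 0.04877 ⇒ Q>K, reverse
Step 1:
                    X           B
  init          1.207       6.689
  Δ             5.261      -5.261
  eq            6.468       1.428
  solve Keq expr → x = -2.63; check Q = 0.04877
Then remove 0.555 M of B.
Step 2:
                    X           B
  init          6.468      0.8733
  Δ           -0.4546      0.4546
  eq            6.013       1.328
  solve Keq expr → x = 0.2273; check Q = 0.04877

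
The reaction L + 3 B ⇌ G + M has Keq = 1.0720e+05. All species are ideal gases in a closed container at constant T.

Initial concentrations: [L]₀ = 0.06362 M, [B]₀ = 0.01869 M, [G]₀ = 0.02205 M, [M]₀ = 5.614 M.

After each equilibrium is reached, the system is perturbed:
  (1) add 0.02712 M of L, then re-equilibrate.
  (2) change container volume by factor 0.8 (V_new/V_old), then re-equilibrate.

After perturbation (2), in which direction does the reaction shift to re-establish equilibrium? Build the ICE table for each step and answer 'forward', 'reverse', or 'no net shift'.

Q₀ = 2.9803e+05 vs Keq = 1.0720e+05 ⇒ Q>K, reverse
Step 1:
                  L         B         G         M
  I         0.06362   0.01869   0.02205     5.614
  C        0.002143  0.006428 -0.002143 -0.002143
  E         0.06576   0.02512   0.01991     5.612
  solve Keq expr → x = -0.002143; check Q = 1.0720e+05
Then add 0.02712 M of L.
Step 2:
                  L         B         G         M
  I         0.09288   0.02512   0.01991     5.612
  C       -7.9079e-04 -0.002372 7.9079e-04 7.9079e-04
  E         0.09209   0.02275    0.0207     5.613
  solve Keq expr → x = 7.9079e-04; check Q = 1.0720e+05
Then change container volume by factor 0.8 (V_new/V_old).
Step 3:
                  L         B         G         M
  I          0.1151   0.02843   0.02587     7.016
  C       -0.001161 -0.003483  0.001161  0.001161
  E           0.114   0.02495   0.02703     7.017
  solve Keq expr → x = 0.001161; check Q = 1.0720e+05

Direction: forward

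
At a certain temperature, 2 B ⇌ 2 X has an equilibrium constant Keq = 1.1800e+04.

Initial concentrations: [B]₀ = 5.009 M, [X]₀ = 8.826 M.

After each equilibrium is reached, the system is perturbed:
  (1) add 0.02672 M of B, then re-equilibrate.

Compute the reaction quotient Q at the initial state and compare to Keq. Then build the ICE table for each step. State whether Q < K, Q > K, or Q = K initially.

Q₀ = 3.105 vs Keq = 1.1800e+04 ⇒ Q<K, forward
Step 1:
                    B           X
  I             5.009       8.826
  C            -4.883       4.883
  E            0.1262       13.71
  solve Keq expr → x = 2.441; check Q = 1.1800e+04
Then add 0.02672 M of B.
Step 2:
                    B           X
  I            0.1529       13.71
  C          -0.02648     0.02648
  E            0.1264       13.74
  solve Keq expr → x = 0.01324; check Q = 1.1800e+04

Q₀ = 3.105; Q < K (proceeds forward)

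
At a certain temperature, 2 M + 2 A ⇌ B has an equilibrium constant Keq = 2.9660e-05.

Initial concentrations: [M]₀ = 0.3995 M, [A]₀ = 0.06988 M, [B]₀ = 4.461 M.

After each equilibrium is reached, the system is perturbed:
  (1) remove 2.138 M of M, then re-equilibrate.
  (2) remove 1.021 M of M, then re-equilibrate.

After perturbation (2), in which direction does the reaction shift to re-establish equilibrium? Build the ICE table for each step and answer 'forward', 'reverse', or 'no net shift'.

Direction: reverse

Q₀ = 5724 vs Keq = 2.9660e-05 ⇒ Q>K, reverse
Step 1:
                  M         A         B
  I          0.3995   0.06988     4.461
  C           8.566     8.566    -4.283
  E           8.966     8.636    0.1778
  solve Keq expr → x = -4.283; check Q = 2.9660e-05
Then remove 2.138 M of M.
Step 2:
                  M         A         B
  I           6.828     8.636    0.1778
  C          0.1345    0.1345  -0.06723
  E           6.962     8.771    0.1106
  solve Keq expr → x = -0.06723; check Q = 2.9660e-05
Then remove 1.021 M of M.
Step 3:
                  M         A         B
  I           5.941     8.771    0.1106
  C         0.05505   0.05505  -0.02753
  E           5.996     8.826   0.08307
  solve Keq expr → x = -0.02753; check Q = 2.9660e-05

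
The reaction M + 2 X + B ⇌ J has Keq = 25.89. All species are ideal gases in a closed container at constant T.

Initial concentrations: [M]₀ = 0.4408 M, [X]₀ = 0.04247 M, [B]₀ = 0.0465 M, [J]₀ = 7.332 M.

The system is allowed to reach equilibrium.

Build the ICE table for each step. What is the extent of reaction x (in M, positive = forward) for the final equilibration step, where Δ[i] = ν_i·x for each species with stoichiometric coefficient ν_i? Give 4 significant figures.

x = -0.4006 M

Q₀ = 1.9832e+05 vs Keq = 25.89 ⇒ Q>K, reverse
Step 1:
                  M         X         B         J
  I          0.4408   0.04247    0.0465     7.332
  C          0.4006    0.8012    0.4006   -0.4006
  E          0.8414    0.8436    0.4471     6.931
  solve Keq expr → x = -0.4006; check Q = 25.89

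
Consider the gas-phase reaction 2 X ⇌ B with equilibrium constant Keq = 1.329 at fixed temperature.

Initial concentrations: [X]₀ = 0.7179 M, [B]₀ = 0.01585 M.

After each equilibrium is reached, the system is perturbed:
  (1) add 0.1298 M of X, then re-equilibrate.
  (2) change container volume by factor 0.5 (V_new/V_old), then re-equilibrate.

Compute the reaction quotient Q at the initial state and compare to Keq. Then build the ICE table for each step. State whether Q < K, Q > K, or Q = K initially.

Q₀ = 0.03075; Q < K (proceeds forward)

Q₀ = 0.03075 vs Keq = 1.329 ⇒ Q<K, forward
Step 1:
                   X          B
  init        0.7179    0.01585
  Δ          -0.3426     0.1713
  eq          0.3753     0.1872
  solve Keq expr → x = 0.1713; check Q = 1.329
Then add 0.1298 M of X.
Step 2:
                   X          B
  init        0.5051     0.1872
  Δ         -0.08801    0.04401
  eq          0.4171     0.2312
  solve Keq expr → x = 0.04401; check Q = 1.329
Then change container volume by factor 0.5 (V_new/V_old).
Step 3:
                   X          B
  init        0.8341     0.4623
  Δ          -0.1873    0.09366
  eq          0.6468      0.556
  solve Keq expr → x = 0.09366; check Q = 1.329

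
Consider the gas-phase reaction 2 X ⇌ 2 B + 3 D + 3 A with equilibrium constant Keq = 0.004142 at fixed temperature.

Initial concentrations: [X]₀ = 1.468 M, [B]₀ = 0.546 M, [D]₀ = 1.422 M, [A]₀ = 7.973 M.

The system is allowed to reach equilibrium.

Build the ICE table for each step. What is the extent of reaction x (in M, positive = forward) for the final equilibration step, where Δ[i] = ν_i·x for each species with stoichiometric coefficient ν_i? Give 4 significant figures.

x = -0.2662 M

Q₀ = 201.6 vs Keq = 0.004142 ⇒ Q>K, reverse
Step 1:
                  X         B         D         A
  init        1.468     0.546     1.422     7.973
  Δ          0.5324   -0.5324   -0.7986   -0.7986
  eq              2   0.01361    0.6234     7.174
  solve Keq expr → x = -0.2662; check Q = 0.004142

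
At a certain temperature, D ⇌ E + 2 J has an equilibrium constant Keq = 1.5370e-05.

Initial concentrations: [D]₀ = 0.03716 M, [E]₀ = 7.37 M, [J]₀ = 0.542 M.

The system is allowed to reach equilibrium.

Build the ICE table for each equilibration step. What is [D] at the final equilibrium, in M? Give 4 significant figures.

Q₀ = 58.26 vs Keq = 1.5370e-05 ⇒ Q>K, reverse
Step 1:
                  D         E         J
  I         0.03716      7.37     0.542
  C          0.2706   -0.2706   -0.5412
  E          0.3078     7.099 8.1626e-04
  solve Keq expr → x = -0.2706; check Q = 1.5370e-05

[D]_eq = 0.3078 M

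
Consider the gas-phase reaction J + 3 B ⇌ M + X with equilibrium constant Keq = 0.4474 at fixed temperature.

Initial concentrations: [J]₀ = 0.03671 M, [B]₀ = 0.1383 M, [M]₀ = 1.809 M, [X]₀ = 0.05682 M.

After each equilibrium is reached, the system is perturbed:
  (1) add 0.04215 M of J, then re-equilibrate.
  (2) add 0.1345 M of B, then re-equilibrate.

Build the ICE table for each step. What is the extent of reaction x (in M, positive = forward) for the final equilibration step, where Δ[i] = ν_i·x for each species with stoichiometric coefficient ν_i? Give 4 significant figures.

Q₀ = 1058 vs Keq = 0.4474 ⇒ Q>K, reverse
Step 1:
                  J         B         M         X
  init      0.03671    0.1383     1.809   0.05682
  Δ         0.05614    0.1684  -0.05614  -0.05614
  eq        0.09285    0.3067     1.753 6.8374e-04
  solve Keq expr → x = -0.05614; check Q = 0.4474
Then add 0.04215 M of J.
Step 2:
                  J         B         M         X
  init        0.135    0.3067     1.753 6.8374e-04
  Δ       -2.9934e-04 -8.9803e-04 2.9934e-04 2.9934e-04
  eq         0.1347    0.3058     1.753 9.8308e-04
  solve Keq expr → x = 2.9934e-04; check Q = 0.4474
Then add 0.1345 M of B.
Step 3:
                  J         B         M         X
  init       0.1347    0.4403     1.753 9.8308e-04
  Δ       -0.001804 -0.005411  0.001804  0.001804
  eq         0.1329    0.4349     1.755  0.002787
  solve Keq expr → x = 0.001804; check Q = 0.4474

x = 0.001804 M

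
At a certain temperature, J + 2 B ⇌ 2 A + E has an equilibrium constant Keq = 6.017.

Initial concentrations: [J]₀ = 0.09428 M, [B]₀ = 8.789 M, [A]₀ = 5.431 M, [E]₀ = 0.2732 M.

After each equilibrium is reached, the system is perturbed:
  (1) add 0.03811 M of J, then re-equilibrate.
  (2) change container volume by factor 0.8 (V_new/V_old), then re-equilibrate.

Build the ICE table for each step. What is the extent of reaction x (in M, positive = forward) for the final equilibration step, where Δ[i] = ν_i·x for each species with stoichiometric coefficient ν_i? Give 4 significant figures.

x = 0 M

Q₀ = 1.106 vs Keq = 6.017 ⇒ Q<K, forward
Step 1:
                    J           B           A           E
  I           0.09428       8.789       5.431      0.2732
  C          -0.07056     -0.1411      0.1411     0.07056
  E           0.02372       8.648       5.572      0.3438
  solve Keq expr → x = 0.07056; check Q = 6.017
Then add 0.03811 M of J.
Step 2:
                    J           B           A           E
  I           0.06183       8.648       5.572      0.3438
  C          -0.03463    -0.06927     0.06927     0.03463
  E            0.0272       8.579       5.641      0.3784
  solve Keq expr → x = 0.03463; check Q = 6.017
Then change container volume by factor 0.8 (V_new/V_old).
Step 3:
                    J           B           A           E
  I           0.03399       10.72       7.052       0.473
  C                 0           0           0           0
  E           0.03399       10.72       7.052       0.473
  solve Keq expr → x = 0; check Q = 6.017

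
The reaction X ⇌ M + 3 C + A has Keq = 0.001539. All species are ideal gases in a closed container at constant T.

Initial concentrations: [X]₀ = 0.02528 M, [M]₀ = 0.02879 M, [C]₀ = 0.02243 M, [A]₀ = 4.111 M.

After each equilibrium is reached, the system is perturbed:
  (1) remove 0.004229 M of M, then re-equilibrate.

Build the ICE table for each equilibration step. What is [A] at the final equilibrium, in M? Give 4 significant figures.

Q₀ = 5.2832e-05 vs Keq = 0.001539 ⇒ Q<K, forward
Step 1:
                    X           M           C           A
  init        0.02528     0.02879     0.02243       4.111
  Δ          -0.01008     0.01008     0.03023     0.01008
  eq           0.0152     0.03887     0.05266       4.121
  solve Keq expr → x = 0.01008; check Q = 0.001539
Then remove 0.004229 M of M.
Step 2:
                    X           M           C           A
  init         0.0152     0.03464     0.05266       4.121
  Δ       -4.3553e-04  4.3553e-04    0.001307  4.3553e-04
  eq          0.01477     0.03507     0.05397       4.122
  solve Keq expr → x = 4.3553e-04; check Q = 0.001539

[A]_eq = 4.122 M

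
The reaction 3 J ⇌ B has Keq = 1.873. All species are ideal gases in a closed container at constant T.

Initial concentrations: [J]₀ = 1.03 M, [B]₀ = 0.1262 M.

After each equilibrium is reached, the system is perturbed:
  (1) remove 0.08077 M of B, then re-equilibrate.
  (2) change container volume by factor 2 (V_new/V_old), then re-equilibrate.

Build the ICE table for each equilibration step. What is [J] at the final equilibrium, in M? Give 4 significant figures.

[J]_eq = 0.3475 M

Q₀ = 0.1155 vs Keq = 1.873 ⇒ Q<K, forward
Step 1:
                  J         B
  I            1.03    0.1262
  C         -0.4927    0.1642
  E          0.5373    0.2904
  solve Keq expr → x = 0.1642; check Q = 1.873
Then remove 0.08077 M of B.
Step 2:
                  J         B
  I          0.5373    0.2097
  C        -0.04425   0.01475
  E           0.493    0.2244
  solve Keq expr → x = 0.01475; check Q = 1.873
Then change container volume by factor 2 (V_new/V_old).
Step 3:
                  J         B
  I          0.2465    0.1122
  C           0.101  -0.03365
  E          0.3475   0.07856
  solve Keq expr → x = -0.03365; check Q = 1.873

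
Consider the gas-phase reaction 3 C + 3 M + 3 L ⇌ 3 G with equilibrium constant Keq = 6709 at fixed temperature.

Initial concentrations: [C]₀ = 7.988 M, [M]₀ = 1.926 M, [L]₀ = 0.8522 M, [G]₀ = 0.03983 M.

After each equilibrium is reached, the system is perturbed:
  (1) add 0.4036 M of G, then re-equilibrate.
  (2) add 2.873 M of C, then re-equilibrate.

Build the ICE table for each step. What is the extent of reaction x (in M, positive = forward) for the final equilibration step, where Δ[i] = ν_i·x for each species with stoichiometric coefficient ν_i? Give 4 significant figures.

Q₀ = 2.8036e-08 vs Keq = 6709 ⇒ Q<K, forward
Step 1:
                    C           M           L           G
  I             7.988       1.926      0.8522     0.03983
  C           -0.8461     -0.8461     -0.8461      0.8461
  E             7.142        1.08    0.006091      0.8859
  solve Keq expr → x = 0.282; check Q = 6709
Then add 0.4036 M of G.
Step 2:
                    C           M           L           G
  I             7.142        1.08    0.006091        1.29
  C           0.00273     0.00273     0.00273    -0.00273
  E             7.145       1.083    0.008821       1.287
  solve Keq expr → x = -9.1006e-04; check Q = 6709
Then add 2.873 M of C.
Step 3:
                    C           M           L           G
  I             10.02       1.083    0.008821       1.287
  C         -0.002501   -0.002501   -0.002501    0.002501
  E             10.02        1.08    0.006319       1.289
  solve Keq expr → x = 8.3378e-04; check Q = 6709

x = 8.3378e-04 M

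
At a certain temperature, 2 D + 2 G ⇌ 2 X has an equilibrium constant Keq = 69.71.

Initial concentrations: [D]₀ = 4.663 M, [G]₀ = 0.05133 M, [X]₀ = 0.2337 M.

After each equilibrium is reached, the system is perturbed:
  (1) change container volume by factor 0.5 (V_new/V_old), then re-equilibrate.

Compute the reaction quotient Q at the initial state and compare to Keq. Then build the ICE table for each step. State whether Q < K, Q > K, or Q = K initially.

Q₀ = 0.9533 vs Keq = 69.71 ⇒ Q<K, forward
Step 1:
                   D          G          X
  I            4.663    0.05133     0.2337
  C         -0.04413   -0.04413    0.04413
  E            4.619   0.007204     0.2778
  solve Keq expr → x = 0.02206; check Q = 69.71
Then change container volume by factor 0.5 (V_new/V_old).
Step 2:
                   D          G          X
  I            9.238    0.01441     0.5557
  C        -0.007106  -0.007106   0.007106
  E            9.231   0.007302     0.5628
  solve Keq expr → x = 0.003553; check Q = 69.71

Q₀ = 0.9533; Q < K (proceeds forward)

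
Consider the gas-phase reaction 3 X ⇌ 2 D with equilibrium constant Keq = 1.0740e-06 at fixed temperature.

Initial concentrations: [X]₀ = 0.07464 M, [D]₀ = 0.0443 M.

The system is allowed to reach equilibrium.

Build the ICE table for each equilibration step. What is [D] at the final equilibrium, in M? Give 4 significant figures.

Q₀ = 4.719 vs Keq = 1.0740e-06 ⇒ Q>K, reverse
Step 1:
                  X         D
  I         0.07464    0.0443
  C         0.06637  -0.04425
  E           0.141 5.4874e-05
  solve Keq expr → x = -0.02212; check Q = 1.0740e-06

[D]_eq = 5.4874e-05 M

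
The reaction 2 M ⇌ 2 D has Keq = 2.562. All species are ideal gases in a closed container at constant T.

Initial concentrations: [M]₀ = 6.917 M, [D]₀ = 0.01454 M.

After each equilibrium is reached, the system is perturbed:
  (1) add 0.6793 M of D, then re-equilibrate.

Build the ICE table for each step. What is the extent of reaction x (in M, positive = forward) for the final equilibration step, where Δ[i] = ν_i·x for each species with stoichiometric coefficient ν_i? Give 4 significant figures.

x = -0.1306 M

Q₀ = 4.4187e-06 vs Keq = 2.562 ⇒ Q<K, forward
Step 1:
                   M          D
  Initial      6.917    0.01454
  Change      -4.252      4.252
  Equil        2.665      4.266
  solve Keq expr → x = 2.126; check Q = 2.562
Then add 0.6793 M of D.
Step 2:
                   M          D
  Initial      2.665      4.946
  Change      0.2612    -0.2612
  Equil        2.927      4.684
  solve Keq expr → x = -0.1306; check Q = 2.562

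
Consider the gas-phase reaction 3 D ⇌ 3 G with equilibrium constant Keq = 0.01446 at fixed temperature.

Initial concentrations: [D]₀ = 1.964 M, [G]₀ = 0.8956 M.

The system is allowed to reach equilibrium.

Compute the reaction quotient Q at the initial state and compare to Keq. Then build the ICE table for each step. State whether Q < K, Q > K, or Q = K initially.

Q₀ = 0.09482 vs Keq = 0.01446 ⇒ Q>K, reverse
Step 1:
                    D           G
  I             1.964      0.8956
  C            0.3354     -0.3354
  E             2.299      0.5602
  solve Keq expr → x = -0.1118; check Q = 0.01446

Q₀ = 0.09482; Q > K (proceeds reverse)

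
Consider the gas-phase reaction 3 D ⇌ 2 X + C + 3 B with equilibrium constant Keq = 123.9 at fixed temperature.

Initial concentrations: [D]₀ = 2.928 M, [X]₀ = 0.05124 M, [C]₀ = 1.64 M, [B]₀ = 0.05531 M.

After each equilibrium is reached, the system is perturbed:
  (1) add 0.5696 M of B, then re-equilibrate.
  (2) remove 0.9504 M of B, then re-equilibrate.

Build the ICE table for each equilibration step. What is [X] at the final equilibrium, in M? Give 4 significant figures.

Q₀ = 2.9024e-08 vs Keq = 123.9 ⇒ Q<K, forward
Step 1:
                    D           X           C           B
  Initial       2.928     0.05124        1.64     0.05531
  Change       -2.157       1.438      0.7191       2.157
  Equil        0.7706       1.489       2.359       2.213
  solve Keq expr → x = 0.7191; check Q = 123.9
Then add 0.5696 M of B.
Step 2:
                    D           X           C           B
  Initial      0.7706       1.489       2.359       2.782
  Change       0.1188    -0.07919     -0.0396     -0.1188
  Equil        0.8894        1.41        2.32       2.663
  solve Keq expr → x = -0.0396; check Q = 123.9
Then remove 0.9504 M of B.
Step 3:
                    D           X           C           B
  Initial      0.8894        1.41        2.32       1.713
  Change      -0.2028      0.1352     0.06761      0.2028
  Equil        0.6866       1.546       2.387       1.916
  solve Keq expr → x = 0.06761; check Q = 123.9

[X]_eq = 1.546 M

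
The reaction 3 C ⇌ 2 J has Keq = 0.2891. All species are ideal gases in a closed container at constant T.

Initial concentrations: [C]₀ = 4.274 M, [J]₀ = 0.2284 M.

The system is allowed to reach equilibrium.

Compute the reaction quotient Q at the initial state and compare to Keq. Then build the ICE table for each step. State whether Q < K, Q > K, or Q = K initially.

Q₀ = 6.6817e-04; Q < K (proceeds forward)

Q₀ = 6.6817e-04 vs Keq = 0.2891 ⇒ Q<K, forward
Step 1:
                  C         J
  I           4.274    0.2284
  C          -2.151     1.434
  E           2.123     1.663
  solve Keq expr → x = 0.7171; check Q = 0.2891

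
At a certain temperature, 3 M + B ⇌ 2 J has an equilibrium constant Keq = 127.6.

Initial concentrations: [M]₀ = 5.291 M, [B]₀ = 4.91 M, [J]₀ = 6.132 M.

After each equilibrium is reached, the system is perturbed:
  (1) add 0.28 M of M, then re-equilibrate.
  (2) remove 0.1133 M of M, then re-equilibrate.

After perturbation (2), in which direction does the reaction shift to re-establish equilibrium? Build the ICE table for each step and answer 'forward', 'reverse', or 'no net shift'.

Direction: reverse

Q₀ = 0.0517 vs Keq = 127.6 ⇒ Q<K, forward
Step 1:
                  M         B         J
  I           5.291      4.91     6.132
  C          -4.705    -1.568     3.137
  E          0.5862     3.342     9.269
  solve Keq expr → x = 1.568; check Q = 127.6
Then add 0.28 M of M.
Step 2:
                  M         B         J
  I          0.8662     3.342     9.269
  C         -0.2671  -0.08905    0.1781
  E          0.5991     3.253     9.447
  solve Keq expr → x = 0.08905; check Q = 127.6
Then remove 0.1133 M of M.
Step 3:
                  M         B         J
  I          0.4858     3.253     9.447
  C          0.1081   0.03602  -0.07204
  E          0.5938     3.289     9.375
  solve Keq expr → x = -0.03602; check Q = 127.6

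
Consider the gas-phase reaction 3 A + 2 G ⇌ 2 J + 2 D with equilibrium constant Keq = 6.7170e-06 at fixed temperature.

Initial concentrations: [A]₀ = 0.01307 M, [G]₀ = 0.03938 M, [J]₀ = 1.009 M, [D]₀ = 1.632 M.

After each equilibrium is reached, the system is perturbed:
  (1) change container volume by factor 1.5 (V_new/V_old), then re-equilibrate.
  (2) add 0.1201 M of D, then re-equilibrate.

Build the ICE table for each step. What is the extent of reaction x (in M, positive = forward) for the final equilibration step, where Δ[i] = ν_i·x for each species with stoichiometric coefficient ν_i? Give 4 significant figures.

x = -4.7623e-04 M

Q₀ = 7.8315e+08 vs Keq = 6.7170e-06 ⇒ Q>K, reverse
Step 1:
                  A         G         J         D
  Initial   0.01307   0.03938     1.009     1.632
  Change      1.502     1.001    -1.001    -1.001
  Equil       1.515      1.04  0.007966     0.631
  solve Keq expr → x = -0.5005; check Q = 6.7170e-06
Then change container volume by factor 1.5 (V_new/V_old).
Step 2:
                  A         G         J         D
  Initial      1.01    0.6936  0.005311    0.4206
  Change   0.001424 9.4956e-04 -9.4956e-04 -9.4956e-04
  Equil       1.011    0.6946  0.004361    0.4197
  solve Keq expr → x = -4.7478e-04; check Q = 6.7170e-06
Then add 0.1201 M of D.
Step 3:
                  A         G         J         D
  Initial     1.011    0.6946  0.004361    0.5398
  Change   0.001429 9.5246e-04 -9.5246e-04 -9.5246e-04
  Equil       1.013    0.6955  0.003409    0.5388
  solve Keq expr → x = -4.7623e-04; check Q = 6.7170e-06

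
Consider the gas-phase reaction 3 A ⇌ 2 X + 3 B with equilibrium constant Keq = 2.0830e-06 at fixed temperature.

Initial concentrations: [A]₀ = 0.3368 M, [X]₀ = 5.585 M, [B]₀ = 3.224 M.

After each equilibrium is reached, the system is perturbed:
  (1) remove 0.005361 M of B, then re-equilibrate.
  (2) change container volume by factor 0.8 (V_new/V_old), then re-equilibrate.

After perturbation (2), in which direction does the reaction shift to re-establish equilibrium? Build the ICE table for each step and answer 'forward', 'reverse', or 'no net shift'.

Q₀ = 2.7360e+04 vs Keq = 2.0830e-06 ⇒ Q>K, reverse
Step 1:
                  A         X         B
  Initial    0.3368     5.585     3.224
  Change      3.204    -2.136    -3.204
  Equil       3.541     3.449   0.01981
  solve Keq expr → x = -1.068; check Q = 2.0830e-06
Then remove 0.005361 M of B.
Step 2:
                  A         X         B
  Initial     3.541     3.449   0.01445
  Change  -0.005318  0.003545  0.005318
  Equil       3.536     3.452   0.01977
  solve Keq expr → x = 0.001773; check Q = 2.0830e-06
Then change container volume by factor 0.8 (V_new/V_old).
Step 3:
                  A         X         B
  Initial      4.42     4.316   0.02471
  Change   0.003392 -0.002261 -0.003392
  Equil       4.423     4.313   0.02132
  solve Keq expr → x = -0.001131; check Q = 2.0830e-06

Direction: reverse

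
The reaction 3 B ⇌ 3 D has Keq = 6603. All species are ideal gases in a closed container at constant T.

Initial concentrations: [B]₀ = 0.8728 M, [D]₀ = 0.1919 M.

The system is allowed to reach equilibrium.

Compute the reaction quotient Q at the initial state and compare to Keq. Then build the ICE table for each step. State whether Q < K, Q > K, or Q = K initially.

Q₀ = 0.01063; Q < K (proceeds forward)

Q₀ = 0.01063 vs Keq = 6603 ⇒ Q<K, forward
Step 1:
                  B         D
  init       0.8728    0.1919
  Δ         -0.8189    0.8189
  eq        0.05388     1.011
  solve Keq expr → x = 0.273; check Q = 6603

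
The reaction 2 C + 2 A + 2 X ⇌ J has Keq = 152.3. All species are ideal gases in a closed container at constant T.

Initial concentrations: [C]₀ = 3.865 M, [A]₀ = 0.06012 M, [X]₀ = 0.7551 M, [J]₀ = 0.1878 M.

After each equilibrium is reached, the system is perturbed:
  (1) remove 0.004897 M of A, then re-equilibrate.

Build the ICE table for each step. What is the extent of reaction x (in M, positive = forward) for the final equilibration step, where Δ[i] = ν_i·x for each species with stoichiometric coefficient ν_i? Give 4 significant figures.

x = -0.002356 M

Q₀ = 6.1 vs Keq = 152.3 ⇒ Q<K, forward
Step 1:
                    C           A           X           J
  I             3.865     0.06012      0.7551      0.1878
  C          -0.04637    -0.04637    -0.04637     0.02318
  E             3.819     0.01375      0.7087       0.211
  solve Keq expr → x = 0.02318; check Q = 152.3
Then remove 0.004897 M of A.
Step 2:
                    C           A           X           J
  I             3.819    0.008856      0.7087       0.211
  C          0.004713    0.004713    0.004713   -0.002356
  E             3.823     0.01357      0.7134      0.2086
  solve Keq expr → x = -0.002356; check Q = 152.3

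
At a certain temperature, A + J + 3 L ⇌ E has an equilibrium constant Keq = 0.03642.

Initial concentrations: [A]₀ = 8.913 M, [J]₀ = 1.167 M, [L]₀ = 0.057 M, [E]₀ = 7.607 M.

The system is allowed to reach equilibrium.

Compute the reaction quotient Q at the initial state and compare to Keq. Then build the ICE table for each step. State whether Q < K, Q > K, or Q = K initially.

Q₀ = 3949 vs Keq = 0.03642 ⇒ Q>K, reverse
Step 1:
                   A          J          L          E
  init         8.913      1.167      0.057      7.607
  Δ           0.7105     0.7105      2.131    -0.7105
  eq           9.623      1.877      2.188      6.897
  solve Keq expr → x = -0.7105; check Q = 0.03642

Q₀ = 3949; Q > K (proceeds reverse)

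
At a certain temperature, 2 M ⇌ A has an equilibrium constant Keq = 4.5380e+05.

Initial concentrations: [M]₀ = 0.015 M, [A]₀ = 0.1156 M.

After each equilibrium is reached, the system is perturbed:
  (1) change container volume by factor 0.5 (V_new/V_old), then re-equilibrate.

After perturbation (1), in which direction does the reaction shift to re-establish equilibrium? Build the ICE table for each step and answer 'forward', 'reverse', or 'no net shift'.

Q₀ = 513.8 vs Keq = 4.5380e+05 ⇒ Q<K, forward
Step 1:
                    M           A
  init          0.015      0.1156
  Δ          -0.01448     0.00724
  eq       5.2028e-04      0.1228
  solve Keq expr → x = 0.00724; check Q = 4.5380e+05
Then change container volume by factor 0.5 (V_new/V_old).
Step 2:
                    M           A
  init       0.001041      0.2457
  Δ       -3.0455e-04  1.5227e-04
  eq       7.3602e-04      0.2458
  solve Keq expr → x = 1.5227e-04; check Q = 4.5380e+05

Direction: forward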